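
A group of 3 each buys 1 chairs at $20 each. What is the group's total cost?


Cost per person:
1 x $20 = $20
Group total:
3 x $20 = $60

$60


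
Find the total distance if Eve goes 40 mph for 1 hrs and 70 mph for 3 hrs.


Leg 1 distance:
40 x 1 = 40 miles
Leg 2 distance:
70 x 3 = 210 miles
Total distance:
40 + 210 = 250 miles

250 miles


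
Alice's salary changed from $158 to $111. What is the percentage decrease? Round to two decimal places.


Find the absolute change:
|111 - 158| = 47
Divide by original and multiply by 100:
47 / 158 x 100 = 29.7468...% ≈ 29.75%

29.75%


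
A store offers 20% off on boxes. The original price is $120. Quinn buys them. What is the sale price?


Calculate the discount amount:
20% of $120 = $24
Subtract from original:
$120 - $24 = $96

$96


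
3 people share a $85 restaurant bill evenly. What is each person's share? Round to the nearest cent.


Total bill: $85
Number of people: 3
Each pays: $85 / 3 = $28.3333... ≈ $28.33

$28.33


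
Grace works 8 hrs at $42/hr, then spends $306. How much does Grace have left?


Calculate earnings:
8 x $42 = $336
Subtract spending:
$336 - $306 = $30

$30


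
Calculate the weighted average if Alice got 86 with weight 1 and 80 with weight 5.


Weighted sum:
1 x 86 + 5 x 80 = 486
Total weight:
1 + 5 = 6
Weighted average:
486 / 6 = 81

81


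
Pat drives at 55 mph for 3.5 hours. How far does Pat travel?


Use the formula: distance = speed x time
Speed = 55 mph, Time = 3.5 hours
55 x 3.5 = 192.5 miles

192.5 miles


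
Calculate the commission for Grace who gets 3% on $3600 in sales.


Convert rate to decimal:
3% = 0.03
Multiply by sales:
$3600 x 0.03 = $108

$108


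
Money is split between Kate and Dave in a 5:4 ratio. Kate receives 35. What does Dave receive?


Find the multiplier:
35 / 5 = 7
Apply to Dave's share:
4 x 7 = 28

28


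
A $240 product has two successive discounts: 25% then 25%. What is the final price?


First discount:
25% of $240 = $60
Price after first discount:
$240 - $60 = $180
Second discount:
25% of $180 = $45
Final price:
$180 - $45 = $135

$135


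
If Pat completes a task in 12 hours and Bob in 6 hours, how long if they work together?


Pat's rate: 1/12 of the job per hour
Bob's rate: 1/6 of the job per hour
Combined rate: 1/12 + 1/6 = 1/4 per hour
Time = 1 / (1/4) = 4 hours

4 hours


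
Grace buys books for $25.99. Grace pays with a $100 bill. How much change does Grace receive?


Start with the amount paid:
$100
Subtract the price:
$100 - $25.99 = $74.01

$74.01


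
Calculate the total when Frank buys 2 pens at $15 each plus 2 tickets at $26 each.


Cost of pens:
2 x $15 = $30
Cost of tickets:
2 x $26 = $52
Add both:
$30 + $52 = $82

$82


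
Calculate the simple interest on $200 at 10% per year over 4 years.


Use the formula I = P x R x T / 100
P x R x T = 200 x 10 x 4 = 8000
I = 8000 / 100 = $80

$80


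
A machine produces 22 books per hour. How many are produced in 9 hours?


Production rate: 22 books per hour
Time: 9 hours
Total: 22 x 9 = 198 books

198 books


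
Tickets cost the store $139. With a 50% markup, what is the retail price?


Calculate the markup amount:
50% of $139 = $69.50
Add to cost:
$139 + $69.50 = $208.50

$208.50


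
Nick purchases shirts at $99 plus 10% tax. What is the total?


Calculate the tax:
10% of $99 = $9.90
Add tax to price:
$99 + $9.90 = $108.90

$108.90


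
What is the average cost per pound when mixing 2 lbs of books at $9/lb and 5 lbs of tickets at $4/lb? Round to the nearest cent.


Cost of books:
2 x $9 = $18
Cost of tickets:
5 x $4 = $20
Total cost: $18 + $20 = $38
Total weight: 7 lbs
Average: $38 / 7 = $5.4285... ≈ $5.43/lb

$5.43/lb


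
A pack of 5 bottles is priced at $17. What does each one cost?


Total cost: $17
Number of items: 5
Unit price: $17 / 5 = $3.40

$3.40


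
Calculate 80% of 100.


Convert percentage to decimal:
80% = 0.8
Multiply:
100 x 0.8 = 80

80


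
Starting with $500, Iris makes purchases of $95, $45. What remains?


Add up expenses:
$95 + $45 = $140
Subtract from budget:
$500 - $140 = $360

$360


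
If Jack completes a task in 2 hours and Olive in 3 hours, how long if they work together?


Jack's rate: 1/2 of the job per hour
Olive's rate: 1/3 of the job per hour
Combined rate: 1/2 + 1/3 = 5/6 per hour
Time = 1 / (5/6) = 6/5 = 1.2 hours

1.2 hours


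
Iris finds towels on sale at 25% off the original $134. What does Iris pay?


Calculate the discount amount:
25% of $134 = $33.50
Subtract from original:
$134 - $33.50 = $100.50

$100.50


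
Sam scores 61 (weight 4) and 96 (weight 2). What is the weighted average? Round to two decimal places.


Weighted sum:
4 x 61 + 2 x 96 = 436
Total weight:
4 + 2 = 6
Weighted average:
436 / 6 = 72.6666... ≈ 72.67

72.67


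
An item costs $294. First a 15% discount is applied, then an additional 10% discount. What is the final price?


First discount:
15% of $294 = $44.10
Price after first discount:
$294 - $44.10 = $249.90
Second discount:
10% of $249.90 = $24.99
Final price:
$249.90 - $24.99 = $224.91

$224.91


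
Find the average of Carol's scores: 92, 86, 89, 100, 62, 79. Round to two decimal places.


Add the scores:
92 + 86 + 89 + 100 + 62 + 79 = 508
Divide by the number of tests:
508 / 6 = 84.6666... ≈ 84.67

84.67


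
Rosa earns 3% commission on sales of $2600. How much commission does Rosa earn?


Convert rate to decimal:
3% = 0.03
Multiply by sales:
$2600 x 0.03 = $78

$78


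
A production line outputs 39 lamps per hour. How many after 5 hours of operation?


Production rate: 39 lamps per hour
Time: 5 hours
Total: 39 x 5 = 195 lamps

195 lamps


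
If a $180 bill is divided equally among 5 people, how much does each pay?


Total bill: $180
Number of people: 5
Each pays: $180 / 5 = $36

$36


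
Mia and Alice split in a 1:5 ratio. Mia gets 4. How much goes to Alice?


Find the multiplier:
4 / 1 = 4
Apply to Alice's share:
5 x 4 = 20

20


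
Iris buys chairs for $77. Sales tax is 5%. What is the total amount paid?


Calculate the tax:
5% of $77 = $3.85
Add tax to price:
$77 + $3.85 = $80.85

$80.85


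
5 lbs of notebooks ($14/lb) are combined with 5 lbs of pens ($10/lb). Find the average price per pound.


Cost of notebooks:
5 x $14 = $70
Cost of pens:
5 x $10 = $50
Total cost: $70 + $50 = $120
Total weight: 10 lbs
Average: $120 / 10 = $12/lb

$12/lb


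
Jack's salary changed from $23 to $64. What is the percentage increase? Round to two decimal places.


Find the absolute change:
|64 - 23| = 41
Divide by original and multiply by 100:
41 / 23 x 100 = 178.2608...% ≈ 178.26%

178.26%


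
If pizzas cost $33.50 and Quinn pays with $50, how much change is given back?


Start with the amount paid:
$50
Subtract the price:
$50 - $33.50 = $16.50

$16.50


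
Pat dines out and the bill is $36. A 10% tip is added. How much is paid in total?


Calculate the tip:
10% of $36 = $3.60
Add tip to meal cost:
$36 + $3.60 = $39.60

$39.60


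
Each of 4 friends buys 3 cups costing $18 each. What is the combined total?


Cost per person:
3 x $18 = $54
Group total:
4 x $54 = $216

$216


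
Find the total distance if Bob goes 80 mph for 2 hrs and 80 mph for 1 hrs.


Leg 1 distance:
80 x 2 = 160 miles
Leg 2 distance:
80 x 1 = 80 miles
Total distance:
160 + 80 = 240 miles

240 miles


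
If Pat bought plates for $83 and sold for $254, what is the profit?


Selling price = $254
Cost price = $83
Profit = selling price - cost price:
Profit = $254 - $83 = $171

$171


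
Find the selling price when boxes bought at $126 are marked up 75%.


Calculate the markup amount:
75% of $126 = $94.50
Add to cost:
$126 + $94.50 = $220.50

$220.50


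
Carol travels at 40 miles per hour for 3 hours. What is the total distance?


Use the formula: distance = speed x time
Speed = 40 mph, Time = 3 hours
40 x 3 = 120 miles

120 miles


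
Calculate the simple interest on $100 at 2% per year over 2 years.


Use the formula I = P x R x T / 100
P x R x T = 100 x 2 x 2 = 400
I = 400 / 100 = $4

$4


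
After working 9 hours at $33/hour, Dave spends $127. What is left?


Calculate earnings:
9 x $33 = $297
Subtract spending:
$297 - $127 = $170

$170


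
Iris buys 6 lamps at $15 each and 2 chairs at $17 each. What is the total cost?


Cost of lamps:
6 x $15 = $90
Cost of chairs:
2 x $17 = $34
Add both:
$90 + $34 = $124

$124


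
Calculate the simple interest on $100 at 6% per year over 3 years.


Use the formula I = P x R x T / 100
P x R x T = 100 x 6 x 3 = 1800
I = 1800 / 100 = $18

$18


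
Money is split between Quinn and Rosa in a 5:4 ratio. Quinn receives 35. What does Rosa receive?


Find the multiplier:
35 / 5 = 7
Apply to Rosa's share:
4 x 7 = 28

28


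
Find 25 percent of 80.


Convert percentage to decimal:
25% = 0.25
Multiply:
80 x 0.25 = 20

20


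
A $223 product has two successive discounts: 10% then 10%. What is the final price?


First discount:
10% of $223 = $22.30
Price after first discount:
$223 - $22.30 = $200.70
Second discount:
10% of $200.70 = $20.07
Final price:
$200.70 - $20.07 = $180.63

$180.63


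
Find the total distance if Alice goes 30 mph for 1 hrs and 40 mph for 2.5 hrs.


Leg 1 distance:
30 x 1 = 30 miles
Leg 2 distance:
40 x 2.5 = 100 miles
Total distance:
30 + 100 = 130 miles

130 miles


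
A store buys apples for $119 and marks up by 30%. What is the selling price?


Calculate the markup amount:
30% of $119 = $35.70
Add to cost:
$119 + $35.70 = $154.70

$154.70


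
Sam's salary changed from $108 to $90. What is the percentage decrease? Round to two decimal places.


Find the absolute change:
|90 - 108| = 18
Divide by original and multiply by 100:
18 / 108 x 100 = 16.6666...% ≈ 16.67%

16.67%


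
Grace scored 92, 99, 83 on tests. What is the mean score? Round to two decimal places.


Add the scores:
92 + 99 + 83 = 274
Divide by the number of tests:
274 / 3 = 91.3333... ≈ 91.33

91.33


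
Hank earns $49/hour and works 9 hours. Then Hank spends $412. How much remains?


Calculate earnings:
9 x $49 = $441
Subtract spending:
$441 - $412 = $29

$29


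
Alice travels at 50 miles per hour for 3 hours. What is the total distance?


Use the formula: distance = speed x time
Speed = 50 mph, Time = 3 hours
50 x 3 = 150 miles

150 miles


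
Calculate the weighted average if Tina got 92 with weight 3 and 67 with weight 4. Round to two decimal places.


Weighted sum:
3 x 92 + 4 x 67 = 544
Total weight:
3 + 4 = 7
Weighted average:
544 / 7 = 77.7142... ≈ 77.71

77.71


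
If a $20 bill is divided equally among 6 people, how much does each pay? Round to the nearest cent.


Total bill: $20
Number of people: 6
Each pays: $20 / 6 = $3.3333... ≈ $3.33

$3.33


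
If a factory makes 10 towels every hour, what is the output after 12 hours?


Production rate: 10 towels per hour
Time: 12 hours
Total: 10 x 12 = 120 towels

120 towels


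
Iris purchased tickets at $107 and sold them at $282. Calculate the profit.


Selling price = $282
Cost price = $107
Profit = selling price - cost price:
Profit = $282 - $107 = $175

$175


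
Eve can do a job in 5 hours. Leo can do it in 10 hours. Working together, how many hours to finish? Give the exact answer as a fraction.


Eve's rate: 1/5 of the job per hour
Leo's rate: 1/10 of the job per hour
Combined rate: 1/5 + 1/10 = 3/10 per hour
Time = 1 / (3/10) = 10/3 hours (≈ 3.33 hours)

10/3 hours


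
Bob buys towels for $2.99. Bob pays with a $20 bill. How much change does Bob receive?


Start with the amount paid:
$20
Subtract the price:
$20 - $2.99 = $17.01

$17.01


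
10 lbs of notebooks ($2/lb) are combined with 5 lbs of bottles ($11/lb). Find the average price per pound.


Cost of notebooks:
10 x $2 = $20
Cost of bottles:
5 x $11 = $55
Total cost: $20 + $55 = $75
Total weight: 15 lbs
Average: $75 / 15 = $5/lb

$5/lb


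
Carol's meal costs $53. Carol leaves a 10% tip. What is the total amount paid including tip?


Calculate the tip:
10% of $53 = $5.30
Add tip to meal cost:
$53 + $5.30 = $58.30

$58.30


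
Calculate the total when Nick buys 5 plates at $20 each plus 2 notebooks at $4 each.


Cost of plates:
5 x $20 = $100
Cost of notebooks:
2 x $4 = $8
Add both:
$100 + $8 = $108

$108


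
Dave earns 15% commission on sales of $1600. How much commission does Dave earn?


Convert rate to decimal:
15% = 0.15
Multiply by sales:
$1600 x 0.15 = $240

$240


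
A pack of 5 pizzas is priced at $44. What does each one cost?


Total cost: $44
Number of items: 5
Unit price: $44 / 5 = $8.80

$8.80


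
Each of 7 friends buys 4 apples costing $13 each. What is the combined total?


Cost per person:
4 x $13 = $52
Group total:
7 x $52 = $364

$364


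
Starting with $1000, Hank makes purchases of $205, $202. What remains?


Add up expenses:
$205 + $202 = $407
Subtract from budget:
$1000 - $407 = $593

$593


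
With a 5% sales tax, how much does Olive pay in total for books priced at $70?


Calculate the tax:
5% of $70 = $3.50
Add tax to price:
$70 + $3.50 = $73.50

$73.50


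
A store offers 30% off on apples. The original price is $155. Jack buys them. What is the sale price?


Calculate the discount amount:
30% of $155 = $46.50
Subtract from original:
$155 - $46.50 = $108.50

$108.50


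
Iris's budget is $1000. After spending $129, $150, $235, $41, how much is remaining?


Add up expenses:
$129 + $150 + $235 + $41 = $555
Subtract from budget:
$1000 - $555 = $445

$445


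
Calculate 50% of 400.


Convert percentage to decimal:
50% = 0.5
Multiply:
400 x 0.5 = 200

200


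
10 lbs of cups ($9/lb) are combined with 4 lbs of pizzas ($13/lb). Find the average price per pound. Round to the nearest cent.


Cost of cups:
10 x $9 = $90
Cost of pizzas:
4 x $13 = $52
Total cost: $90 + $52 = $142
Total weight: 14 lbs
Average: $142 / 14 = $10.1428... ≈ $10.14/lb

$10.14/lb


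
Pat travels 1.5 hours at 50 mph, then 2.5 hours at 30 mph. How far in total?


Leg 1 distance:
50 x 1.5 = 75 miles
Leg 2 distance:
30 x 2.5 = 75 miles
Total distance:
75 + 75 = 150 miles

150 miles


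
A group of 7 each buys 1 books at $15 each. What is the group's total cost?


Cost per person:
1 x $15 = $15
Group total:
7 x $15 = $105

$105


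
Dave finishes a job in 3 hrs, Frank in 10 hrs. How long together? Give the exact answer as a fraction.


Dave's rate: 1/3 of the job per hour
Frank's rate: 1/10 of the job per hour
Combined rate: 1/3 + 1/10 = 13/30 per hour
Time = 1 / (13/30) = 30/13 hours (≈ 2.31 hours)

30/13 hours


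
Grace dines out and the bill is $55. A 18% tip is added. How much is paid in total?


Calculate the tip:
18% of $55 = $9.90
Add tip to meal cost:
$55 + $9.90 = $64.90

$64.90


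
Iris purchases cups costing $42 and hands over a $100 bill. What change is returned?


Start with the amount paid:
$100
Subtract the price:
$100 - $42 = $58

$58


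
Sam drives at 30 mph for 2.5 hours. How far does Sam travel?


Use the formula: distance = speed x time
Speed = 30 mph, Time = 2.5 hours
30 x 2.5 = 75 miles

75 miles


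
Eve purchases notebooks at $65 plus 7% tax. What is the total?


Calculate the tax:
7% of $65 = $4.55
Add tax to price:
$65 + $4.55 = $69.55

$69.55


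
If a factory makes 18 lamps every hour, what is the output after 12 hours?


Production rate: 18 lamps per hour
Time: 12 hours
Total: 18 x 12 = 216 lamps

216 lamps


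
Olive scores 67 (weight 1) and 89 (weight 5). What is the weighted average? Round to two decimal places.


Weighted sum:
1 x 67 + 5 x 89 = 512
Total weight:
1 + 5 = 6
Weighted average:
512 / 6 = 85.3333... ≈ 85.33

85.33


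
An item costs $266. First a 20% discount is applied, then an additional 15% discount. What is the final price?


First discount:
20% of $266 = $53.20
Price after first discount:
$266 - $53.20 = $212.80
Second discount:
15% of $212.80 = $31.92
Final price:
$212.80 - $31.92 = $180.88

$180.88


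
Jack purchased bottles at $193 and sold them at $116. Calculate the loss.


Selling price = $116
Cost price = $193
Loss = cost price - selling price:
Loss = $193 - $116 = $77

$77


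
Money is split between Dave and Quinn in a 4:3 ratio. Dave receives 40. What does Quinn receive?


Find the multiplier:
40 / 4 = 10
Apply to Quinn's share:
3 x 10 = 30

30


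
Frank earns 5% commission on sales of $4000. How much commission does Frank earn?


Convert rate to decimal:
5% = 0.05
Multiply by sales:
$4000 x 0.05 = $200

$200


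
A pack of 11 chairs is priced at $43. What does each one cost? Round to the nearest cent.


Total cost: $43
Number of items: 11
Unit price: $43 / 11 = $3.9090... ≈ $3.91

$3.91


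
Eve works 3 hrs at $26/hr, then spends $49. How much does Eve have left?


Calculate earnings:
3 x $26 = $78
Subtract spending:
$78 - $49 = $29

$29


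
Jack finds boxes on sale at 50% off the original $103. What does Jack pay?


Calculate the discount amount:
50% of $103 = $51.50
Subtract from original:
$103 - $51.50 = $51.50

$51.50


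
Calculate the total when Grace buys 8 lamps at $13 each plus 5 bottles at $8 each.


Cost of lamps:
8 x $13 = $104
Cost of bottles:
5 x $8 = $40
Add both:
$104 + $40 = $144

$144


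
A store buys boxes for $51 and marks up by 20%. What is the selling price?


Calculate the markup amount:
20% of $51 = $10.20
Add to cost:
$51 + $10.20 = $61.20

$61.20


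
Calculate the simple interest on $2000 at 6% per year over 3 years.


Use the formula I = P x R x T / 100
P x R x T = 2000 x 6 x 3 = 36000
I = 36000 / 100 = $360

$360


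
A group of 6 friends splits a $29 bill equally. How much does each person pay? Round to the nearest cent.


Total bill: $29
Number of people: 6
Each pays: $29 / 6 = $4.8333... ≈ $4.83

$4.83


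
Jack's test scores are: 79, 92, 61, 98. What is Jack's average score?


Add the scores:
79 + 92 + 61 + 98 = 330
Divide by the number of tests:
330 / 4 = 82.5

82.5


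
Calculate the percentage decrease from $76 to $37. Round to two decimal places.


Find the absolute change:
|37 - 76| = 39
Divide by original and multiply by 100:
39 / 76 x 100 = 51.3157...% ≈ 51.32%

51.32%


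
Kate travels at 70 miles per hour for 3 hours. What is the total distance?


Use the formula: distance = speed x time
Speed = 70 mph, Time = 3 hours
70 x 3 = 210 miles

210 miles


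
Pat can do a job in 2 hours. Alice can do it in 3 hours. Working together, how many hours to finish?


Pat's rate: 1/2 of the job per hour
Alice's rate: 1/3 of the job per hour
Combined rate: 1/2 + 1/3 = 5/6 per hour
Time = 1 / (5/6) = 6/5 = 1.2 hours

1.2 hours


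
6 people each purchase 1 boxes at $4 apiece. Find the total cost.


Cost per person:
1 x $4 = $4
Group total:
6 x $4 = $24

$24


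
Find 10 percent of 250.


Convert percentage to decimal:
10% = 0.1
Multiply:
250 x 0.1 = 25

25


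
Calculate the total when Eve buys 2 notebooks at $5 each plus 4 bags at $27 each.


Cost of notebooks:
2 x $5 = $10
Cost of bags:
4 x $27 = $108
Add both:
$10 + $108 = $118

$118


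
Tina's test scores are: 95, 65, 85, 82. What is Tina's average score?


Add the scores:
95 + 65 + 85 + 82 = 327
Divide by the number of tests:
327 / 4 = 81.75

81.75


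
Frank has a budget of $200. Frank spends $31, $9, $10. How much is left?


Add up expenses:
$31 + $9 + $10 = $50
Subtract from budget:
$200 - $50 = $150

$150


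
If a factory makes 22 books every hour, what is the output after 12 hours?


Production rate: 22 books per hour
Time: 12 hours
Total: 22 x 12 = 264 books

264 books


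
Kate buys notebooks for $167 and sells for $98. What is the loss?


Selling price = $98
Cost price = $167
Loss = cost price - selling price:
Loss = $167 - $98 = $69

$69


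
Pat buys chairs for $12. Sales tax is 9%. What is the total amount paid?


Calculate the tax:
9% of $12 = $1.08
Add tax to price:
$12 + $1.08 = $13.08

$13.08


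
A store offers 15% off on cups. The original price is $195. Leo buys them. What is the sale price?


Calculate the discount amount:
15% of $195 = $29.25
Subtract from original:
$195 - $29.25 = $165.75

$165.75


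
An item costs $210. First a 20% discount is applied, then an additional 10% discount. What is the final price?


First discount:
20% of $210 = $42
Price after first discount:
$210 - $42 = $168
Second discount:
10% of $168 = $16.80
Final price:
$168 - $16.80 = $151.20

$151.20


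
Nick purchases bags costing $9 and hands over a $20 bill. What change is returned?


Start with the amount paid:
$20
Subtract the price:
$20 - $9 = $11

$11


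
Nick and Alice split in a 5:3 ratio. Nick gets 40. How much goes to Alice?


Find the multiplier:
40 / 5 = 8
Apply to Alice's share:
3 x 8 = 24

24


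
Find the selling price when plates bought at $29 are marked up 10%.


Calculate the markup amount:
10% of $29 = $2.90
Add to cost:
$29 + $2.90 = $31.90

$31.90


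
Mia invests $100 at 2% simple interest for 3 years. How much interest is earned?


Use the formula I = P x R x T / 100
P x R x T = 100 x 2 x 3 = 600
I = 600 / 100 = $6

$6


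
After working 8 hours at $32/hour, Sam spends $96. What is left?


Calculate earnings:
8 x $32 = $256
Subtract spending:
$256 - $96 = $160

$160


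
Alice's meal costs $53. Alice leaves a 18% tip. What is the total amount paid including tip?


Calculate the tip:
18% of $53 = $9.54
Add tip to meal cost:
$53 + $9.54 = $62.54

$62.54


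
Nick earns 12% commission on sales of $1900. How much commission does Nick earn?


Convert rate to decimal:
12% = 0.12
Multiply by sales:
$1900 x 0.12 = $228

$228


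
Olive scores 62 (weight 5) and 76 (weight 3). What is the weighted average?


Weighted sum:
5 x 62 + 3 x 76 = 538
Total weight:
5 + 3 = 8
Weighted average:
538 / 8 = 67.25

67.25


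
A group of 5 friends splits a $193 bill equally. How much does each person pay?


Total bill: $193
Number of people: 5
Each pays: $193 / 5 = $38.60

$38.60


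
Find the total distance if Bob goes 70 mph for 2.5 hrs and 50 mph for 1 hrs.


Leg 1 distance:
70 x 2.5 = 175 miles
Leg 2 distance:
50 x 1 = 50 miles
Total distance:
175 + 50 = 225 miles

225 miles


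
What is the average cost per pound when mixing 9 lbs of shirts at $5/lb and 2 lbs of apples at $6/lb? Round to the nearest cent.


Cost of shirts:
9 x $5 = $45
Cost of apples:
2 x $6 = $12
Total cost: $45 + $12 = $57
Total weight: 11 lbs
Average: $57 / 11 = $5.1818... ≈ $5.18/lb

$5.18/lb


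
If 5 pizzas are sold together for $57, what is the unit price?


Total cost: $57
Number of items: 5
Unit price: $57 / 5 = $11.40

$11.40


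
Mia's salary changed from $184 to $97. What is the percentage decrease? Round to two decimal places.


Find the absolute change:
|97 - 184| = 87
Divide by original and multiply by 100:
87 / 184 x 100 = 47.2826...% ≈ 47.28%

47.28%


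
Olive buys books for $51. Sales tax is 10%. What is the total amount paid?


Calculate the tax:
10% of $51 = $5.10
Add tax to price:
$51 + $5.10 = $56.10

$56.10


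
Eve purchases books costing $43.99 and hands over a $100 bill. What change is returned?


Start with the amount paid:
$100
Subtract the price:
$100 - $43.99 = $56.01

$56.01


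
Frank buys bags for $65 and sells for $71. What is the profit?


Selling price = $71
Cost price = $65
Profit = selling price - cost price:
Profit = $71 - $65 = $6

$6


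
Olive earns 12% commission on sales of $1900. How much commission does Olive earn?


Convert rate to decimal:
12% = 0.12
Multiply by sales:
$1900 x 0.12 = $228

$228


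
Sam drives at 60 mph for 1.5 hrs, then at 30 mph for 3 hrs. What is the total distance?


Leg 1 distance:
60 x 1.5 = 90 miles
Leg 2 distance:
30 x 3 = 90 miles
Total distance:
90 + 90 = 180 miles

180 miles


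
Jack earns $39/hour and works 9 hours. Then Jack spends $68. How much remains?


Calculate earnings:
9 x $39 = $351
Subtract spending:
$351 - $68 = $283

$283


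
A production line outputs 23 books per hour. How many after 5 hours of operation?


Production rate: 23 books per hour
Time: 5 hours
Total: 23 x 5 = 115 books

115 books


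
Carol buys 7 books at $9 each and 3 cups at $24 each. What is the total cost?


Cost of books:
7 x $9 = $63
Cost of cups:
3 x $24 = $72
Add both:
$63 + $72 = $135

$135


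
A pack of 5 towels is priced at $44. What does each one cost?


Total cost: $44
Number of items: 5
Unit price: $44 / 5 = $8.80

$8.80


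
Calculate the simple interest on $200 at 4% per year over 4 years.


Use the formula I = P x R x T / 100
P x R x T = 200 x 4 x 4 = 3200
I = 3200 / 100 = $32

$32


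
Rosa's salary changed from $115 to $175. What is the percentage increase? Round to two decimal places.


Find the absolute change:
|175 - 115| = 60
Divide by original and multiply by 100:
60 / 115 x 100 = 52.1739...% ≈ 52.17%

52.17%


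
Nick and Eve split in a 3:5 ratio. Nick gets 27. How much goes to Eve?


Find the multiplier:
27 / 3 = 9
Apply to Eve's share:
5 x 9 = 45

45


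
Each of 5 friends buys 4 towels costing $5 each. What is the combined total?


Cost per person:
4 x $5 = $20
Group total:
5 x $20 = $100

$100


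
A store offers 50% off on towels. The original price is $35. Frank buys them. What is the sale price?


Calculate the discount amount:
50% of $35 = $17.50
Subtract from original:
$35 - $17.50 = $17.50

$17.50


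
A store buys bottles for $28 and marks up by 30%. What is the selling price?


Calculate the markup amount:
30% of $28 = $8.40
Add to cost:
$28 + $8.40 = $36.40

$36.40


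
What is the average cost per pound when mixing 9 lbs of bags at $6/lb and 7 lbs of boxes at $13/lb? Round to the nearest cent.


Cost of bags:
9 x $6 = $54
Cost of boxes:
7 x $13 = $91
Total cost: $54 + $91 = $145
Total weight: 16 lbs
Average: $145 / 16 = $9.0625 ≈ $9.06/lb

$9.06/lb


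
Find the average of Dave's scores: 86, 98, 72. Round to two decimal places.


Add the scores:
86 + 98 + 72 = 256
Divide by the number of tests:
256 / 3 = 85.3333... ≈ 85.33

85.33


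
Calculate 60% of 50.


Convert percentage to decimal:
60% = 0.6
Multiply:
50 x 0.6 = 30

30


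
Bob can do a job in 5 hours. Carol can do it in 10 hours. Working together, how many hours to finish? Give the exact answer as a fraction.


Bob's rate: 1/5 of the job per hour
Carol's rate: 1/10 of the job per hour
Combined rate: 1/5 + 1/10 = 3/10 per hour
Time = 1 / (3/10) = 10/3 hours (≈ 3.33 hours)

10/3 hours


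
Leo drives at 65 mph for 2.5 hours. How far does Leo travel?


Use the formula: distance = speed x time
Speed = 65 mph, Time = 2.5 hours
65 x 2.5 = 162.5 miles

162.5 miles


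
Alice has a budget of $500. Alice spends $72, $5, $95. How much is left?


Add up expenses:
$72 + $5 + $95 = $172
Subtract from budget:
$500 - $172 = $328

$328


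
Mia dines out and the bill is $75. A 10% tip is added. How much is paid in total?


Calculate the tip:
10% of $75 = $7.50
Add tip to meal cost:
$75 + $7.50 = $82.50

$82.50


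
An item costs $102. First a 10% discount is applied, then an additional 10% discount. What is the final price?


First discount:
10% of $102 = $10.20
Price after first discount:
$102 - $10.20 = $91.80
Second discount:
10% of $91.80 = $9.18
Final price:
$91.80 - $9.18 = $82.62

$82.62


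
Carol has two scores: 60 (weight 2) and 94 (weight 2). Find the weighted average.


Weighted sum:
2 x 60 + 2 x 94 = 308
Total weight:
2 + 2 = 4
Weighted average:
308 / 4 = 77

77


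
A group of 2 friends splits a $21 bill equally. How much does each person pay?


Total bill: $21
Number of people: 2
Each pays: $21 / 2 = $10.50

$10.50


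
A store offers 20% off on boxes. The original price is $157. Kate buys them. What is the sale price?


Calculate the discount amount:
20% of $157 = $31.40
Subtract from original:
$157 - $31.40 = $125.60

$125.60


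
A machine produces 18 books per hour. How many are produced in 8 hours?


Production rate: 18 books per hour
Time: 8 hours
Total: 18 x 8 = 144 books

144 books


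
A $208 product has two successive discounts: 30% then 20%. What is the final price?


First discount:
30% of $208 = $62.40
Price after first discount:
$208 - $62.40 = $145.60
Second discount:
20% of $145.60 = $29.12
Final price:
$145.60 - $29.12 = $116.48

$116.48


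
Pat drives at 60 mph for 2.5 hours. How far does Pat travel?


Use the formula: distance = speed x time
Speed = 60 mph, Time = 2.5 hours
60 x 2.5 = 150 miles

150 miles


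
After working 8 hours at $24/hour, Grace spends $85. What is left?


Calculate earnings:
8 x $24 = $192
Subtract spending:
$192 - $85 = $107

$107


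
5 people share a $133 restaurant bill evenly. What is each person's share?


Total bill: $133
Number of people: 5
Each pays: $133 / 5 = $26.60

$26.60


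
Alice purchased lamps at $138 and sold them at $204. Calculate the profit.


Selling price = $204
Cost price = $138
Profit = selling price - cost price:
Profit = $204 - $138 = $66

$66


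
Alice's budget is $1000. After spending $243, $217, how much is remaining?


Add up expenses:
$243 + $217 = $460
Subtract from budget:
$1000 - $460 = $540

$540


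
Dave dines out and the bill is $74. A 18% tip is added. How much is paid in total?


Calculate the tip:
18% of $74 = $13.32
Add tip to meal cost:
$74 + $13.32 = $87.32

$87.32


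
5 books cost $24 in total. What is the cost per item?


Total cost: $24
Number of items: 5
Unit price: $24 / 5 = $4.80

$4.80


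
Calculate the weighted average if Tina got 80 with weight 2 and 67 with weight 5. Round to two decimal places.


Weighted sum:
2 x 80 + 5 x 67 = 495
Total weight:
2 + 5 = 7
Weighted average:
495 / 7 = 70.7142... ≈ 70.71

70.71


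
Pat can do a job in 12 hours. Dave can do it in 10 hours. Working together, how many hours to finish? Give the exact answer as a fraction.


Pat's rate: 1/12 of the job per hour
Dave's rate: 1/10 of the job per hour
Combined rate: 1/12 + 1/10 = 11/60 per hour
Time = 1 / (11/60) = 60/11 hours (≈ 5.45 hours)

60/11 hours


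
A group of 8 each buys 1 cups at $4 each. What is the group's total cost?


Cost per person:
1 x $4 = $4
Group total:
8 x $4 = $32

$32


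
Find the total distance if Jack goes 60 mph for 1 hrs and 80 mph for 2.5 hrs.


Leg 1 distance:
60 x 1 = 60 miles
Leg 2 distance:
80 x 2.5 = 200 miles
Total distance:
60 + 200 = 260 miles

260 miles


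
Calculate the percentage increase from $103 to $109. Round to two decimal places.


Find the absolute change:
|109 - 103| = 6
Divide by original and multiply by 100:
6 / 103 x 100 = 5.8252...% ≈ 5.83%

5.83%


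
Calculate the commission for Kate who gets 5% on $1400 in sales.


Convert rate to decimal:
5% = 0.05
Multiply by sales:
$1400 x 0.05 = $70

$70


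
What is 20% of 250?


Convert percentage to decimal:
20% = 0.2
Multiply:
250 x 0.2 = 50

50


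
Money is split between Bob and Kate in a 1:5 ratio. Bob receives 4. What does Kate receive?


Find the multiplier:
4 / 1 = 4
Apply to Kate's share:
5 x 4 = 20

20


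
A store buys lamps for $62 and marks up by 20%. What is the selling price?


Calculate the markup amount:
20% of $62 = $12.40
Add to cost:
$62 + $12.40 = $74.40

$74.40


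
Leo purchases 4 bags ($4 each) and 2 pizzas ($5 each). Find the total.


Cost of bags:
4 x $4 = $16
Cost of pizzas:
2 x $5 = $10
Add both:
$16 + $10 = $26

$26


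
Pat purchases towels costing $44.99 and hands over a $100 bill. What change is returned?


Start with the amount paid:
$100
Subtract the price:
$100 - $44.99 = $55.01

$55.01


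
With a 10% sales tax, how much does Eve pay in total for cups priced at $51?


Calculate the tax:
10% of $51 = $5.10
Add tax to price:
$51 + $5.10 = $56.10

$56.10


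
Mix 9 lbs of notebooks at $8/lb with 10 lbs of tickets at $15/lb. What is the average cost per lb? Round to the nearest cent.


Cost of notebooks:
9 x $8 = $72
Cost of tickets:
10 x $15 = $150
Total cost: $72 + $150 = $222
Total weight: 19 lbs
Average: $222 / 19 = $11.6842... ≈ $11.68/lb

$11.68/lb


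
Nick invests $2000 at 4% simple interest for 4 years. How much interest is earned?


Use the formula I = P x R x T / 100
P x R x T = 2000 x 4 x 4 = 32000
I = 32000 / 100 = $320

$320


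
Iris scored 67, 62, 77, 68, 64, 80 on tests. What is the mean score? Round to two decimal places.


Add the scores:
67 + 62 + 77 + 68 + 64 + 80 = 418
Divide by the number of tests:
418 / 6 = 69.6666... ≈ 69.67

69.67


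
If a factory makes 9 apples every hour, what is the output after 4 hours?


Production rate: 9 apples per hour
Time: 4 hours
Total: 9 x 4 = 36 apples

36 apples


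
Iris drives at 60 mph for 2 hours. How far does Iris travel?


Use the formula: distance = speed x time
Speed = 60 mph, Time = 2 hours
60 x 2 = 120 miles

120 miles


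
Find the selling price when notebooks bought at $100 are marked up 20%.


Calculate the markup amount:
20% of $100 = $20
Add to cost:
$100 + $20 = $120

$120


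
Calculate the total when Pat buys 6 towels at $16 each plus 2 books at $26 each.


Cost of towels:
6 x $16 = $96
Cost of books:
2 x $26 = $52
Add both:
$96 + $52 = $148

$148


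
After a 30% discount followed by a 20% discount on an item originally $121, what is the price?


First discount:
30% of $121 = $36.30
Price after first discount:
$121 - $36.30 = $84.70
Second discount:
20% of $84.70 = $16.94
Final price:
$84.70 - $16.94 = $67.76

$67.76


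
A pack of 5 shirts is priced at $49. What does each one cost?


Total cost: $49
Number of items: 5
Unit price: $49 / 5 = $9.80

$9.80


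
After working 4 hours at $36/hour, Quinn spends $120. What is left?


Calculate earnings:
4 x $36 = $144
Subtract spending:
$144 - $120 = $24

$24


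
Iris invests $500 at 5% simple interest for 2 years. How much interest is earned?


Use the formula I = P x R x T / 100
P x R x T = 500 x 5 x 2 = 5000
I = 5000 / 100 = $50

$50


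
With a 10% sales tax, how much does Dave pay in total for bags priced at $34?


Calculate the tax:
10% of $34 = $3.40
Add tax to price:
$34 + $3.40 = $37.40

$37.40


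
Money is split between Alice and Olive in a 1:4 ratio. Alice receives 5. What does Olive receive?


Find the multiplier:
5 / 1 = 5
Apply to Olive's share:
4 x 5 = 20

20


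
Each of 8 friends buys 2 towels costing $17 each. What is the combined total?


Cost per person:
2 x $17 = $34
Group total:
8 x $34 = $272

$272


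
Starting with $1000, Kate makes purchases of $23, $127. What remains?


Add up expenses:
$23 + $127 = $150
Subtract from budget:
$1000 - $150 = $850

$850


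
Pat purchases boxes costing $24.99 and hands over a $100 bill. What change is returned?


Start with the amount paid:
$100
Subtract the price:
$100 - $24.99 = $75.01

$75.01


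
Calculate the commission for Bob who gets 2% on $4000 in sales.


Convert rate to decimal:
2% = 0.02
Multiply by sales:
$4000 x 0.02 = $80

$80


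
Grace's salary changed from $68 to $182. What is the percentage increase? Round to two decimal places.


Find the absolute change:
|182 - 68| = 114
Divide by original and multiply by 100:
114 / 68 x 100 = 167.6470...% ≈ 167.65%

167.65%


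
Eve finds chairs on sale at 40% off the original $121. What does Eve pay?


Calculate the discount amount:
40% of $121 = $48.40
Subtract from original:
$121 - $48.40 = $72.60

$72.60


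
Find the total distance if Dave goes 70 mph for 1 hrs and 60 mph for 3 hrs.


Leg 1 distance:
70 x 1 = 70 miles
Leg 2 distance:
60 x 3 = 180 miles
Total distance:
70 + 180 = 250 miles

250 miles


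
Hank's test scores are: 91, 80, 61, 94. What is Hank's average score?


Add the scores:
91 + 80 + 61 + 94 = 326
Divide by the number of tests:
326 / 4 = 81.5

81.5


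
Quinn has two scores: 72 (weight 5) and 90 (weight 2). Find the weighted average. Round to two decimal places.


Weighted sum:
5 x 72 + 2 x 90 = 540
Total weight:
5 + 2 = 7
Weighted average:
540 / 7 = 77.1428... ≈ 77.14

77.14


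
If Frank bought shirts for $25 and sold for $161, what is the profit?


Selling price = $161
Cost price = $25
Profit = selling price - cost price:
Profit = $161 - $25 = $136

$136


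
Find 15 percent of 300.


Convert percentage to decimal:
15% = 0.15
Multiply:
300 x 0.15 = 45

45


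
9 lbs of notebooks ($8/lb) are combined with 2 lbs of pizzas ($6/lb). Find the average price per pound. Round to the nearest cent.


Cost of notebooks:
9 x $8 = $72
Cost of pizzas:
2 x $6 = $12
Total cost: $72 + $12 = $84
Total weight: 11 lbs
Average: $84 / 11 = $7.6363... ≈ $7.64/lb

$7.64/lb


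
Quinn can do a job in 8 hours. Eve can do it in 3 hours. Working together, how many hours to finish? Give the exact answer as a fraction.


Quinn's rate: 1/8 of the job per hour
Eve's rate: 1/3 of the job per hour
Combined rate: 1/8 + 1/3 = 11/24 per hour
Time = 1 / (11/24) = 24/11 hours (≈ 2.18 hours)

24/11 hours


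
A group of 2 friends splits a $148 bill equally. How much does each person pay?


Total bill: $148
Number of people: 2
Each pays: $148 / 2 = $74

$74


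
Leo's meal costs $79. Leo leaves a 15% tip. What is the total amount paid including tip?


Calculate the tip:
15% of $79 = $11.85
Add tip to meal cost:
$79 + $11.85 = $90.85

$90.85


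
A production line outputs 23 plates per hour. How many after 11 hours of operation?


Production rate: 23 plates per hour
Time: 11 hours
Total: 23 x 11 = 253 plates

253 plates


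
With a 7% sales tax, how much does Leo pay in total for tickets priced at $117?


Calculate the tax:
7% of $117 = $8.19
Add tax to price:
$117 + $8.19 = $125.19

$125.19


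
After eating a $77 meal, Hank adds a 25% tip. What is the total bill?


Calculate the tip:
25% of $77 = $19.25
Add tip to meal cost:
$77 + $19.25 = $96.25

$96.25


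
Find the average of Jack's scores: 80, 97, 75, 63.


Add the scores:
80 + 97 + 75 + 63 = 315
Divide by the number of tests:
315 / 4 = 78.75

78.75


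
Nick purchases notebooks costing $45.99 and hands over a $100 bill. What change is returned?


Start with the amount paid:
$100
Subtract the price:
$100 - $45.99 = $54.01

$54.01


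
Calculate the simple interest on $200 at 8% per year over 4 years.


Use the formula I = P x R x T / 100
P x R x T = 200 x 8 x 4 = 6400
I = 6400 / 100 = $64

$64


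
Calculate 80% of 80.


Convert percentage to decimal:
80% = 0.8
Multiply:
80 x 0.8 = 64

64


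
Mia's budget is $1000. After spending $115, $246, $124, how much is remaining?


Add up expenses:
$115 + $246 + $124 = $485
Subtract from budget:
$1000 - $485 = $515

$515


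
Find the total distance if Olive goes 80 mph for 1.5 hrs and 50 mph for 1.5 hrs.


Leg 1 distance:
80 x 1.5 = 120 miles
Leg 2 distance:
50 x 1.5 = 75 miles
Total distance:
120 + 75 = 195 miles

195 miles


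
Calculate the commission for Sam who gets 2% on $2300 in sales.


Convert rate to decimal:
2% = 0.02
Multiply by sales:
$2300 x 0.02 = $46

$46


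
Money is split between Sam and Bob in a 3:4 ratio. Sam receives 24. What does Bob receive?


Find the multiplier:
24 / 3 = 8
Apply to Bob's share:
4 x 8 = 32

32
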